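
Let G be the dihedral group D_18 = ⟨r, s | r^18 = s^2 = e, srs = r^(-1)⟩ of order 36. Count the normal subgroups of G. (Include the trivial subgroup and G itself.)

G has 45 subgroups. Checking conjugation-invariance by order — order 1: 1/1 normal; order 2: 1/19 normal; order 3: 1/1 normal; order 4: 0/9 normal; order 6: 1/7 normal; order 9: 1/1 normal; order 12: 0/3 normal; order 18: 3/3 normal; order 36: 1/1 normal.
Total normal subgroups: 9.

9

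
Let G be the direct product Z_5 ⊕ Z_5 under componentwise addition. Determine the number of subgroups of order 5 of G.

|G| = 25 and 5 | 25, so subgroups of order 5 are possible by Lagrange.
The subgroups of order 5 are: {(0,0), (0,1), (0,2), (0,3), (0,4)}; {(0,0), (1,0), (2,0), (3,0), (4,0)}; {(0,0), (1,1), (2,2), (3,3), (4,4)}; {(0,0), (1,2), (2,4), (3,1), (4,3)}; … (6 in all).
So G has 6 subgroups of order 5.

6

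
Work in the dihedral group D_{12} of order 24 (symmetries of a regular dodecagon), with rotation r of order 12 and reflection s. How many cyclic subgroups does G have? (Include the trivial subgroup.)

18

Each element a generates a cyclic subgroup ⟨a⟩; distinct elements may generate the same one (a cyclic group of order d has φ(d) generators).
Cyclic subgroups by order — order 1: 1; order 2: 13; order 3: 1; order 4: 1; order 6: 1; order 12: 1.
Total: 18.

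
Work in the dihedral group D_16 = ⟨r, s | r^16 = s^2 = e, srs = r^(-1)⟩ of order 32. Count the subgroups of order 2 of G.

17

|G| = 32 and 2 | 32, so subgroups of order 2 are possible by Lagrange.
The subgroups of order 2 are: {e, r^10s}; {e, r^11s}; {e, r^12s}; {e, r^13s}; … (17 in all).
So G has 17 subgroups of order 2.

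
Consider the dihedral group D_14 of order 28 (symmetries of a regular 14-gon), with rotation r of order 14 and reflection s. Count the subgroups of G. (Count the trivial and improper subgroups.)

28

|G| = 28, so by Lagrange every subgroup order divides 28. Divisors: 1, 2, 4, 7, 14, 28.
Subgroups by order — order 1: 1; order 2: 15; order 4: 7; order 7: 1; order 14: 3; order 28: 1.
Total: 1 + 15 + 7 + 1 + 3 + 1 = 28.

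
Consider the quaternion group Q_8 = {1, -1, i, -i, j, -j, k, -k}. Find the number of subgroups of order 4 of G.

|G| = 8 and 4 | 8, so subgroups of order 4 are possible by Lagrange.
The subgroups of order 4 are: {1, -1, i, -i}; {1, -1, j, -j}; {1, -1, k, -k}.
So G has 3 subgroups of order 4.

3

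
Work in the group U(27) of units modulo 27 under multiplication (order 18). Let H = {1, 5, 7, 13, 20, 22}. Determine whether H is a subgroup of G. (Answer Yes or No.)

No

20 ∈ H but its inverse 23 ∉ H, so H is not a subgroup.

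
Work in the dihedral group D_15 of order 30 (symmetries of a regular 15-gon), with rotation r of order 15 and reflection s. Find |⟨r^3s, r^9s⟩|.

10

|⟨r^3s⟩| = 2 and |⟨r^9s⟩| = 2, so |H| is a multiple of lcm(2, 2) = 2 and divides |G| = 30.
Closing under the operation: H = {e, r^3, r^6, r^9, r^12, s, r^3s, r^6s, r^9s, r^12s}, so |H| = 10.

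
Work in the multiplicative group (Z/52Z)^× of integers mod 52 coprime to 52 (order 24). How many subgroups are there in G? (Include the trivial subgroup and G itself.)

16

|G| = 24, so by Lagrange every subgroup order divides 24. Divisors: 1, 2, 3, 4, 6, 8, 12, 24.
Subgroups by order — order 1: 1; order 2: 3; order 3: 1; order 4: 3; order 6: 3; order 8: 1; order 12: 3; order 24: 1.
Total: 1 + 3 + 1 + 3 + 3 + 1 + 3 + 1 = 16.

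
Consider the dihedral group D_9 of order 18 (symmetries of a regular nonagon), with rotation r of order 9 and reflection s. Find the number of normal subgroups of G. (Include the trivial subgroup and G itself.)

G has 16 subgroups. Checking conjugation-invariance by order — order 1: 1/1 normal; order 2: 0/9 normal; order 3: 1/1 normal; order 6: 0/3 normal; order 9: 1/1 normal; order 18: 1/1 normal.
Total normal subgroups: 4.

4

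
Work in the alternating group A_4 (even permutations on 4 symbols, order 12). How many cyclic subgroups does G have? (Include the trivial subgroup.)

Each element a generates a cyclic subgroup ⟨a⟩; distinct elements may generate the same one (a cyclic group of order d has φ(d) generators).
Cyclic subgroups by order — order 1: 1; order 2: 3; order 3: 4.
Total: 8.

8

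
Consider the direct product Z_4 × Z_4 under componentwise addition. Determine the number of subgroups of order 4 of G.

|G| = 16 and 4 | 16, so subgroups of order 4 are possible by Lagrange.
The subgroups of order 4 are: {(0,0), (0,1), (0,2), (0,3)}; {(0,0), (0,2), (2,0), (2,2)}; {(0,0), (0,2), (2,1), (2,3)}; {(0,0), (1,0), (2,0), (3,0)}; … (7 in all).
So G has 7 subgroups of order 4.

7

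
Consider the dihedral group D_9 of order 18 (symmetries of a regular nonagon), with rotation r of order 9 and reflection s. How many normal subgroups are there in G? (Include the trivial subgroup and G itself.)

4

G has 16 subgroups. Checking conjugation-invariance by order — order 1: 1/1 normal; order 2: 0/9 normal; order 3: 1/1 normal; order 6: 0/3 normal; order 9: 1/1 normal; order 18: 1/1 normal.
Total normal subgroups: 4.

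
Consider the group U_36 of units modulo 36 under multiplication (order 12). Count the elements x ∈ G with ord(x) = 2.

3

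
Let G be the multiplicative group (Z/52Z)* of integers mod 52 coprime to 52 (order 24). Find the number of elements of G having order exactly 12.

8

The elements of order 12 are: 7, 11, 15, 19, 33, 37, 41, 45.
That's 8.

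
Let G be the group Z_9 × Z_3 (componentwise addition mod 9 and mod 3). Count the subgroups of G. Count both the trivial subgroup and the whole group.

10

|G| = 27, so by Lagrange every subgroup order divides 27. Divisors: 1, 3, 9, 27.
Subgroups by order — order 1: 1; order 3: 4; order 9: 4; order 27: 1.
Total: 1 + 4 + 4 + 1 = 10.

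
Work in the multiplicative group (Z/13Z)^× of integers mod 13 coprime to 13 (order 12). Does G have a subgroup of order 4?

4 | 12. A subgroup of order 4 is {1, 5, 8, 12}.

Yes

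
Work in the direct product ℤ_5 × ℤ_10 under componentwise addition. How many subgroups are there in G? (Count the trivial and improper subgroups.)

|G| = 50, so by Lagrange every subgroup order divides 50. Divisors: 1, 2, 5, 10, 25, 50.
Subgroups by order — order 1: 1; order 2: 1; order 5: 6; order 10: 6; order 25: 1; order 50: 1.
Total: 1 + 1 + 6 + 6 + 1 + 1 = 16.

16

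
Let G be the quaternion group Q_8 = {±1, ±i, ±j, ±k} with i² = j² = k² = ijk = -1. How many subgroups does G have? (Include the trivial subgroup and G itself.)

6

|G| = 8, so by Lagrange every subgroup order divides 8. Divisors: 1, 2, 4, 8.
Subgroups by order — order 1: 1; order 2: 1; order 4: 3; order 8: 1.
Total: 1 + 1 + 3 + 1 = 6.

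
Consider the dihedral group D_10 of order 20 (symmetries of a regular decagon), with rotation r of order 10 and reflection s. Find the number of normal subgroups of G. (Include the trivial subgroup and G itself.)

G has 22 subgroups. Checking conjugation-invariance by order — order 1: 1/1 normal; order 2: 1/11 normal; order 4: 0/5 normal; order 5: 1/1 normal; order 10: 3/3 normal; order 20: 1/1 normal.
Total normal subgroups: 7.

7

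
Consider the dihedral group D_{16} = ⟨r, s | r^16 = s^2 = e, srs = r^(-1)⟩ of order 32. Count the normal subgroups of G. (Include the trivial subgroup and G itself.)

8

G has 36 subgroups. Checking conjugation-invariance by order — order 1: 1/1 normal; order 2: 1/17 normal; order 4: 1/9 normal; order 8: 1/5 normal; order 16: 3/3 normal; order 32: 1/1 normal.
Total normal subgroups: 8.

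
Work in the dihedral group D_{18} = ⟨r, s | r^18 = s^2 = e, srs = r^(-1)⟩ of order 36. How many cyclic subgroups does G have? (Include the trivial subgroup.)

Group the elements of G by the cyclic subgroup they generate; each cyclic subgroup of order d accounts for φ(d) elements.
Cyclic subgroups by order — order 1: 1; order 2: 19; order 3: 1; order 6: 1; order 9: 1; order 18: 1.
Total: 24.

24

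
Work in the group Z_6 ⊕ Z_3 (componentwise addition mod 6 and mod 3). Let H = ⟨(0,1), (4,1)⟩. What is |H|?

|⟨(0,1)⟩| = 3 and |⟨(4,1)⟩| = 3, so |H| is a multiple of lcm(3, 3) = 3 and divides |G| = 18.
Closing under the operation: H = {(0,0), (0,1), (0,2), (2,0), (2,1), (2,2), (4,0), (4,1), (4,2)}, so |H| = 9.

9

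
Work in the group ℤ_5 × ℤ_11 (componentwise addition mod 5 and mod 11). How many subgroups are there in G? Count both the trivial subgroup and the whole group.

|G| = 55, so by Lagrange every subgroup order divides 55. Divisors: 1, 5, 11, 55.
Subgroups by order — order 1: 1; order 5: 1; order 11: 1; order 55: 1.
Total: 1 + 1 + 1 + 1 = 4.

4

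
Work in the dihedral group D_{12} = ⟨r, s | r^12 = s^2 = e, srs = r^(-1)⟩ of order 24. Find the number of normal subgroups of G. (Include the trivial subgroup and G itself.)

9

G has 34 subgroups. Checking conjugation-invariance by order — order 1: 1/1 normal; order 2: 1/13 normal; order 3: 1/1 normal; order 4: 1/7 normal; order 6: 1/5 normal; order 8: 0/3 normal; order 12: 3/3 normal; order 24: 1/1 normal.
Total normal subgroups: 9.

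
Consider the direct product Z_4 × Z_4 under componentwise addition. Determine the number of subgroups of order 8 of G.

|G| = 16 and 8 | 16, so subgroups of order 8 are possible by Lagrange.
The subgroups of order 8 are: {(0,0), (0,1), (0,2), (0,3), (2,0), (2,1), (2,2), (2,3)}; {(0,0), (0,2), (1,0), (1,2), (2,0), (2,2), (3,0), (3,2)}; {(0,0), (0,2), (1,1), (1,3), (2,0), (2,2), (3,1), (3,3)}.
So G has 3 subgroups of order 8.

3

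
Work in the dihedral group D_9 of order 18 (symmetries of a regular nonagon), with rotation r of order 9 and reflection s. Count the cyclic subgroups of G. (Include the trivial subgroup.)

12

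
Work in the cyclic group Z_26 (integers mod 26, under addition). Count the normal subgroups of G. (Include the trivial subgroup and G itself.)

4

G is abelian, so every subgroup is normal.
G has 4 subgroups in total, hence 4 normal subgroups.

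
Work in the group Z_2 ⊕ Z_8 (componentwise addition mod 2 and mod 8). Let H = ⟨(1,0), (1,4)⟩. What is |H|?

4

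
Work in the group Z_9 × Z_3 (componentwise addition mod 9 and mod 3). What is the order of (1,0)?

9

The order of (1,0) in Z_9 × Z_3 is lcm(ord(1) in Z_9, ord(0) in Z_3).
ord(1) = 9 and ord(0) = 1, so |⟨(1,0)⟩| = lcm(9, 1) = 9.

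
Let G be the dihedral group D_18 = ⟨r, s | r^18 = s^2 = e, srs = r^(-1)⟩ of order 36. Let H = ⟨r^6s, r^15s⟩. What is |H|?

4

|⟨r^6s⟩| = 2 and |⟨r^15s⟩| = 2, so |H| is a multiple of lcm(2, 2) = 2 and divides |G| = 36.
Closing under the operation: H = {e, r^9, r^6s, r^15s}, so |H| = 4.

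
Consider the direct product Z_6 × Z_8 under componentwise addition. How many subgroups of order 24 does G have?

|G| = 48 and 24 | 48, so subgroups of order 24 are possible by Lagrange.
The subgroups of order 24 are: {(0,0), (0,1), (0,2), (0,3), (0,4), (0,5), (0,6), (0,7), (2,0), (2,1), (2,2), (2,3), (2,4), (2,5), (2,6), (2,7), (4,0), (4,1), (4,2), (4,3), (4,4), (4,5), (4,6), (4,7)}; {(0,0), (0,2), (0,4), (0,6), (1,0), (1,2), (1,4), (1,6), (2,0), (2,2), (2,4), (2,6), (3,0), (3,2), (3,4), (3,6), (4,0), (4,2), (4,4), (4,6), (5,0), (5,2), (5,4), (5,6)}; {(0,0), (0,2), (0,4), (0,6), (1,1), (1,3), (1,5), (1,7), (2,0), (2,2), (2,4), (2,6), (3,1), (3,3), (3,5), (3,7), (4,0), (4,2), (4,4), (4,6), (5,1), (5,3), (5,5), (5,7)}.
So G has 3 subgroups of order 24.

3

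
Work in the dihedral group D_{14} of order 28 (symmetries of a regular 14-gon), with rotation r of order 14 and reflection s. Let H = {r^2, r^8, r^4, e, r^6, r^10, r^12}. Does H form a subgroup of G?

|H| = 7 divides |G| = 28, consistent with Lagrange.
H contains the identity, every element's inverse is in H, and H is closed under ·: it is a subgroup.
In fact H = ⟨r^4⟩.

Yes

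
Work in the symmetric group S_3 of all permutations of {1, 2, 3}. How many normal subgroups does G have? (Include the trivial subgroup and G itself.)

3

G has 6 subgroups. Checking conjugation-invariance by order — order 1: 1/1 normal; order 2: 0/3 normal; order 3: 1/1 normal; order 6: 1/1 normal.
Total normal subgroups: 3.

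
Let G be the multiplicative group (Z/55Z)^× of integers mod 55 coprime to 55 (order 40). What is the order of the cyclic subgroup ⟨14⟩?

Compute successive powers of 14 mod 55: 14, 31, 49, 26, 34, 36, 9, 16, …; 14^10 ≡ 1 (mod 55).
So |⟨14⟩| = 10.

10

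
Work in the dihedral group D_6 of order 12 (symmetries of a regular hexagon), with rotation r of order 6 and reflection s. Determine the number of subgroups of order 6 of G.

3

|G| = 12 and 6 | 12, so subgroups of order 6 are possible by Lagrange.
The subgroups of order 6 are: {e, r, r^2, r^3, r^4, r^5}; {e, r^2, r^4, s, r^2s, r^4s}; {e, r^2, r^4, rs, r^3s, r^5s}.
So G has 3 subgroups of order 6.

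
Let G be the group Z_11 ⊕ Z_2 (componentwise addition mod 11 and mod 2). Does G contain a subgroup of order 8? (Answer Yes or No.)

No

8 does not divide |G| = 22, so by Lagrange no subgroup of order 8 exists.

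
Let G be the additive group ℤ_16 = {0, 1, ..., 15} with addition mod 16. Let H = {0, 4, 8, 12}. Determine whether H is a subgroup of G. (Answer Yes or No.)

Yes

|H| = 4 divides |G| = 16, consistent with Lagrange.
H contains the identity, every element's inverse is in H, and H is closed under +: it is a subgroup.
In fact H = ⟨4⟩.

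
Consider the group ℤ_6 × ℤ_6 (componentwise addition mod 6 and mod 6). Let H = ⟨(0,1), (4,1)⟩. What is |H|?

|⟨(0,1)⟩| = 6 and |⟨(4,1)⟩| = 6, so |H| is a multiple of lcm(6, 6) = 6 and divides |G| = 36.
Closing under the operation: H = {(0,0), (0,1), (0,2), (0,3), (0,4), (0,5), (2,0), (2,1), (2,2), (2,3), (2,4), (2,5), (4,0), (4,1), (4,2), (4,3), (4,4), (4,5)}, so |H| = 18.

18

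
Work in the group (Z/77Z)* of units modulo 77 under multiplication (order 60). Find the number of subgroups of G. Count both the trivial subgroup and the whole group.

|G| = 60, so by Lagrange every subgroup order divides 60. Divisors: 1, 2, 3, 4, 5, 6, 10, 12, 15, 20, 30, 60.
Subgroups by order — order 1: 1; order 2: 3; order 3: 1; order 4: 1; order 5: 1; order 6: 3; order 10: 3; order 12: 1; order 15: 1; order 20: 1; order 30: 3; order 60: 1.
Total: 1 + 3 + 1 + 1 + 1 + 3 + 3 + 1 + 1 + 1 + 3 + 1 = 20.

20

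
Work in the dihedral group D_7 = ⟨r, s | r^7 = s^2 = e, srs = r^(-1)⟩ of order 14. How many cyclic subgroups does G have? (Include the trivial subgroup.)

A cyclic subgroup of order d is generated by each of its φ(d) elements of order d, so the cyclic subgroups of order d number (#elements of order d)/φ(d).
Cyclic subgroups by order — order 1: 1; order 2: 7; order 7: 1.
Total: 9.

9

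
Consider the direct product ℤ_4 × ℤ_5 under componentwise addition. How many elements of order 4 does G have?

2

An element (a,b) has order lcm(ord(a), ord(b)); count pairs with lcm equal to 4.
Enumerating gives 2 such elements.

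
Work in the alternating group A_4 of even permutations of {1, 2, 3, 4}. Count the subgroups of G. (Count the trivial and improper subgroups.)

10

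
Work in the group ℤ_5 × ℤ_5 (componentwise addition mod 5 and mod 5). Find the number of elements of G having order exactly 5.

An element (a,b) has order lcm(ord(a), ord(b)); count pairs with lcm equal to 5.
Enumerating gives 24 such elements.

24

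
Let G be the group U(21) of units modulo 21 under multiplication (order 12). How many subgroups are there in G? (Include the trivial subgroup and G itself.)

|G| = 12, so by Lagrange every subgroup order divides 12. Divisors: 1, 2, 3, 4, 6, 12.
Subgroups by order — order 1: 1; order 2: 3; order 3: 1; order 4: 1; order 6: 3; order 12: 1.
Total: 1 + 3 + 1 + 1 + 3 + 1 = 10.

10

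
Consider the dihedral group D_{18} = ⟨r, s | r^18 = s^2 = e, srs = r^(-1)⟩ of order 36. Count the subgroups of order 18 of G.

3

|G| = 36 and 18 | 36, so subgroups of order 18 are possible by Lagrange.
The subgroups of order 18 are: {e, r, r^2, r^3, r^4, r^5, r^6, r^7, r^8, r^9, r^10, r^11, r^12, r^13, r^14, r^15, r^16, r^17}; {e, r^2, r^4, r^6, r^8, r^10, r^12, r^14, r^16, s, r^2s, r^4s, r^6s, r^8s, r^10s, r^12s, r^14s, r^16s}; {e, r^2, r^4, r^6, r^8, r^10, r^12, r^14, r^16, rs, r^3s, r^5s, r^7s, r^9s, r^11s, r^13s, r^15s, r^17s}.
So G has 3 subgroups of order 18.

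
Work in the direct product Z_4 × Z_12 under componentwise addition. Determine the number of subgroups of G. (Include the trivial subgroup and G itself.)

30

|G| = 48, so by Lagrange every subgroup order divides 48. Divisors: 1, 2, 3, 4, 6, 8, 12, 16, 24, 48.
Subgroups by order — order 1: 1; order 2: 3; order 3: 1; order 4: 7; order 6: 3; order 8: 3; order 12: 7; order 16: 1; order 24: 3; order 48: 1.
Total: 1 + 3 + 1 + 7 + 3 + 3 + 7 + 1 + 3 + 1 = 30.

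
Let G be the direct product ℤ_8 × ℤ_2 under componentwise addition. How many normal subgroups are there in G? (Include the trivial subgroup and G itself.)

G is abelian, so every subgroup is normal.
G has 11 subgroups in total, hence 11 normal subgroups.

11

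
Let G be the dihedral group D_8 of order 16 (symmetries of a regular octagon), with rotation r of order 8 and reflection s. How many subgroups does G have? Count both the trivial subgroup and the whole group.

|G| = 16, so by Lagrange every subgroup order divides 16. Divisors: 1, 2, 4, 8, 16.
Subgroups by order — order 1: 1; order 2: 9; order 4: 5; order 8: 3; order 16: 1.
Total: 1 + 9 + 5 + 3 + 1 = 19.

19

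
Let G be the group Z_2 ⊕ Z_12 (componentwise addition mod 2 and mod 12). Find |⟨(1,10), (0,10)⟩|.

12

|⟨(1,10)⟩| = 6 and |⟨(0,10)⟩| = 6, so |H| is a multiple of lcm(6, 6) = 6 and divides |G| = 24.
Closing under the operation: H = {(0,0), (0,2), (0,4), (0,6), (0,8), (0,10), (1,0), (1,2), (1,4), (1,6), (1,8), (1,10)}, so |H| = 12.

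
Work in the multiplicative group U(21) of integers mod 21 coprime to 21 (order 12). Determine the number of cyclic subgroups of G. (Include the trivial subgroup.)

8

Group the elements of G by the cyclic subgroup they generate; each cyclic subgroup of order d accounts for φ(d) elements.
Cyclic subgroups by order — order 1: 1; order 2: 3; order 3: 1; order 6: 3.
Total: 8.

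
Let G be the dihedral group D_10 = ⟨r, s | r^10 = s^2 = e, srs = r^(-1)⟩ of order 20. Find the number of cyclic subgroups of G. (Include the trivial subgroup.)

14

Group the elements of G by the cyclic subgroup they generate; each cyclic subgroup of order d accounts for φ(d) elements.
Cyclic subgroups by order — order 1: 1; order 2: 11; order 5: 1; order 10: 1.
Total: 14.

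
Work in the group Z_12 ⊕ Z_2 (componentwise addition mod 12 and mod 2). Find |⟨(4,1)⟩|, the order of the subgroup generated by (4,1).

6

The order of (4,1) in Z_12 × Z_2 is lcm(ord(4) in Z_12, ord(1) in Z_2).
ord(4) = 3 and ord(1) = 2, so |⟨(4,1)⟩| = lcm(3, 2) = 6.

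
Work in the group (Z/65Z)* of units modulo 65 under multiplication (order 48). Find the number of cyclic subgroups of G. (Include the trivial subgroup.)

20

A cyclic subgroup of order d is generated by each of its φ(d) elements of order d, so the cyclic subgroups of order d number (#elements of order d)/φ(d).
Cyclic subgroups by order — order 1: 1; order 2: 3; order 3: 1; order 4: 6; order 6: 3; order 12: 6.
Total: 20.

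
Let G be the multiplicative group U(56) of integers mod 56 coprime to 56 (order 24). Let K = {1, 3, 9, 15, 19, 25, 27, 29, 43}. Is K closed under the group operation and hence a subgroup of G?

|K| = 9 does not divide |G| = 24, so by Lagrange K is not a subgroup.

No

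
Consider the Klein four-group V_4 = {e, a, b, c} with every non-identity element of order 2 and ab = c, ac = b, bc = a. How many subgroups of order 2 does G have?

|G| = 4 and 2 | 4, so subgroups of order 2 are possible by Lagrange.
The subgroups of order 2 are: {e, a}; {e, b}; {e, c}.
So G has 3 subgroups of order 2.

3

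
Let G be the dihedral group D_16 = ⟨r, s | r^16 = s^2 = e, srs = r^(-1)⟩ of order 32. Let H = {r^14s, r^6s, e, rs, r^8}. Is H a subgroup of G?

|H| = 5 does not divide |G| = 32, so by Lagrange H is not a subgroup.

No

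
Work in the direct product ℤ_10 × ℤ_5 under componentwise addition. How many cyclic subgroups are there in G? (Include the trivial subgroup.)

14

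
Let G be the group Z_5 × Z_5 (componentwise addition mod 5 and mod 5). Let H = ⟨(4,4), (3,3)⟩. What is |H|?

|⟨(4,4)⟩| = 5 and |⟨(3,3)⟩| = 5, so |H| is a multiple of lcm(5, 5) = 5 and divides |G| = 25.
Closing under the operation: H = {(0,0), (1,1), (2,2), (3,3), (4,4)}, so |H| = 5.

5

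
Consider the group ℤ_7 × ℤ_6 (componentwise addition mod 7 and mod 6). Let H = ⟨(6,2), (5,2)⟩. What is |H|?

21

|⟨(6,2)⟩| = 21 and |⟨(5,2)⟩| = 21, so |H| is a multiple of lcm(21, 21) = 21 and divides |G| = 42.
Closing under the operation: H = {(0,0), (0,2), (0,4), (1,0), (1,2), (1,4), (2,0), (2,2), (2,4), (3,0), (3,2), (3,4), (4,0), (4,2), (4,4), (5,0), (5,2), (5,4), (6,0), (6,2), (6,4)}, so |H| = 21.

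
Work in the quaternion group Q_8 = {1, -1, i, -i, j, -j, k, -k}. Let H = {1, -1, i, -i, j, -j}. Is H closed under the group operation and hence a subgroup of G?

|H| = 6 does not divide |G| = 8, so by Lagrange H is not a subgroup.

No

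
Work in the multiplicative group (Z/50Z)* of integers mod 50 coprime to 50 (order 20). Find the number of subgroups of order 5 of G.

1

|G| = 20 and 5 | 20, so subgroups of order 5 are possible by Lagrange.
The subgroups of order 5 are: {1, 11, 21, 31, 41}.
So G has 1 subgroup of order 5.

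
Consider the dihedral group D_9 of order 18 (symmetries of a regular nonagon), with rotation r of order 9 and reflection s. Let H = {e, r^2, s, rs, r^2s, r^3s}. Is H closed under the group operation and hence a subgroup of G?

No

r^2 ∈ H but its inverse r^7 ∉ H, so H is not a subgroup.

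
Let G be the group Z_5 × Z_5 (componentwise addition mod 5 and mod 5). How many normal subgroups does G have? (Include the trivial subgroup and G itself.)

8

G is abelian, so every subgroup is normal.
G has 8 subgroups in total, hence 8 normal subgroups.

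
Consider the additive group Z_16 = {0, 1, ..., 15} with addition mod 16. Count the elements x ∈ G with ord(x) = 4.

In a cyclic group of order 16, the number of elements of order d (for d | 16) is φ(d).
φ(4) = 2.

2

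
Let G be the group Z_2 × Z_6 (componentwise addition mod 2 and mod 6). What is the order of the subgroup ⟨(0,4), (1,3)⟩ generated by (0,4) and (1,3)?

6

|⟨(0,4)⟩| = 3 and |⟨(1,3)⟩| = 2, so |H| is a multiple of lcm(3, 2) = 6 and divides |G| = 12.
Closing under the operation: H = {(0,0), (0,2), (0,4), (1,1), (1,3), (1,5)}, so |H| = 6.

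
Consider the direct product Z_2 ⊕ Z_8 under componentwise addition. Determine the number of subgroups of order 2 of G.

|G| = 16 and 2 | 16, so subgroups of order 2 are possible by Lagrange.
The subgroups of order 2 are: {(0,0), (0,4)}; {(0,0), (1,0)}; {(0,0), (1,4)}.
So G has 3 subgroups of order 2.

3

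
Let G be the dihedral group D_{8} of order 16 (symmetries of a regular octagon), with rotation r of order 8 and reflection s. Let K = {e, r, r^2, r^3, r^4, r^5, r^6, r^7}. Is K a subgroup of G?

|K| = 8 divides |G| = 16, consistent with Lagrange.
K contains the identity, every element's inverse is in K, and K is closed under ·: it is a subgroup.
In fact K = ⟨r^7⟩.

Yes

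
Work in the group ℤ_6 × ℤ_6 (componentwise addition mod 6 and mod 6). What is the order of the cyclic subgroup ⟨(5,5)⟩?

The order of (5,5) in Z_6 × Z_6 is lcm(ord(5) in Z_6, ord(5) in Z_6).
ord(5) = 6 and ord(5) = 6, so |⟨(5,5)⟩| = lcm(6, 6) = 6.

6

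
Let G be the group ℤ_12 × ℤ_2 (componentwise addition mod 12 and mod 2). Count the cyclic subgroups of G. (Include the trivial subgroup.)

12

Each element a generates a cyclic subgroup ⟨a⟩; distinct elements may generate the same one (a cyclic group of order d has φ(d) generators).
Cyclic subgroups by order — order 1: 1; order 2: 3; order 3: 1; order 4: 2; order 6: 3; order 12: 2.
Total: 12.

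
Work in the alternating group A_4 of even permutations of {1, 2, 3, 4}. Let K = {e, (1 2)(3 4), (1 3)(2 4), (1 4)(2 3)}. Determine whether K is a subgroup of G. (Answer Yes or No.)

|K| = 4 divides |G| = 12, consistent with Lagrange.
K contains the identity, every element's inverse is in K, and K is closed under ∘: it is a subgroup.

Yes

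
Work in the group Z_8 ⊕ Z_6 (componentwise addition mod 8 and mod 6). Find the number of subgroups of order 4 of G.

3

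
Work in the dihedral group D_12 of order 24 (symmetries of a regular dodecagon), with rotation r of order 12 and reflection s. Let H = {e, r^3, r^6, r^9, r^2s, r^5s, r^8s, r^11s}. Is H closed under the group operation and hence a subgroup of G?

|H| = 8 divides |G| = 24, consistent with Lagrange.
H contains the identity, every element's inverse is in H, and H is closed under ·: it is a subgroup.

Yes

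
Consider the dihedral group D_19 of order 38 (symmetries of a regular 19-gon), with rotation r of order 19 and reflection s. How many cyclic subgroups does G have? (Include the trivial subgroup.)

A cyclic subgroup of order d is generated by each of its φ(d) elements of order d, so the cyclic subgroups of order d number (#elements of order d)/φ(d).
Cyclic subgroups by order — order 1: 1; order 2: 19; order 19: 1.
Total: 21.

21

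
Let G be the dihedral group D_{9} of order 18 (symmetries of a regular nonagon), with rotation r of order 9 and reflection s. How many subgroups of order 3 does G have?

1

|G| = 18 and 3 | 18, so subgroups of order 3 are possible by Lagrange.
The subgroups of order 3 are: {e, r^3, r^6}.
So G has 1 subgroup of order 3.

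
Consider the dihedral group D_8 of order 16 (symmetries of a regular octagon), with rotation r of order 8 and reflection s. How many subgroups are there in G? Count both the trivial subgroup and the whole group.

19

|G| = 16, so by Lagrange every subgroup order divides 16. Divisors: 1, 2, 4, 8, 16.
Subgroups by order — order 1: 1; order 2: 9; order 4: 5; order 8: 3; order 16: 1.
Total: 1 + 9 + 5 + 3 + 1 = 19.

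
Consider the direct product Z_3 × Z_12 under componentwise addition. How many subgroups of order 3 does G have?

4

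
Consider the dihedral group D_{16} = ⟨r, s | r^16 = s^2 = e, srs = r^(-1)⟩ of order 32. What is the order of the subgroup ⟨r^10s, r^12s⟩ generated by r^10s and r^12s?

16

|⟨r^10s⟩| = 2 and |⟨r^12s⟩| = 2, so |H| is a multiple of lcm(2, 2) = 2 and divides |G| = 32.
Closing under the operation: H = {e, r^2, r^4, r^6, r^8, r^10, r^12, r^14, s, r^2s, r^4s, r^6s, r^8s, r^10s, r^12s, r^14s}, so |H| = 16.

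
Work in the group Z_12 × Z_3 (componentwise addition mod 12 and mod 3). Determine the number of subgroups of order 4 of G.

1

|G| = 36 and 4 | 36, so subgroups of order 4 are possible by Lagrange.
The subgroups of order 4 are: {(0,0), (3,0), (6,0), (9,0)}.
So G has 1 subgroup of order 4.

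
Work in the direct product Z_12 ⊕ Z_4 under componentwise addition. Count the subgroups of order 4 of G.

7

|G| = 48 and 4 | 48, so subgroups of order 4 are possible by Lagrange.
The subgroups of order 4 are: {(0,0), (0,1), (0,2), (0,3)}; {(0,0), (0,2), (6,0), (6,2)}; {(0,0), (0,2), (6,1), (6,3)}; {(0,0), (3,0), (6,0), (9,0)}; … (7 in all).
So G has 7 subgroups of order 4.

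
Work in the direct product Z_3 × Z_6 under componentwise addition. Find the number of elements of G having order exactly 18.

An element (a,b) has order lcm(ord(a), ord(b)); count pairs with lcm equal to 18.
Enumerating gives 0 such elements.

0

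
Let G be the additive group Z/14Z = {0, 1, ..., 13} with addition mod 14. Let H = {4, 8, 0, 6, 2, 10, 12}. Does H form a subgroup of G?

Yes

|H| = 7 divides |G| = 14, consistent with Lagrange.
H contains the identity, every element's inverse is in H, and H is closed under +: it is a subgroup.
In fact H = ⟨2⟩.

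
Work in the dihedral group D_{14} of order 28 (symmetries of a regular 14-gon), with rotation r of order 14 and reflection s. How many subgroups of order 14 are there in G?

3

|G| = 28 and 14 | 28, so subgroups of order 14 are possible by Lagrange.
The subgroups of order 14 are: {e, r, r^2, r^3, r^4, r^5, r^6, r^7, r^8, r^9, r^10, r^11, r^12, r^13}; {e, r^2, r^4, r^6, r^8, r^10, r^12, s, r^2s, r^4s, r^6s, r^8s, r^10s, r^12s}; {e, r^2, r^4, r^6, r^8, r^10, r^12, rs, r^3s, r^5s, r^7s, r^9s, r^11s, r^13s}.
So G has 3 subgroups of order 14.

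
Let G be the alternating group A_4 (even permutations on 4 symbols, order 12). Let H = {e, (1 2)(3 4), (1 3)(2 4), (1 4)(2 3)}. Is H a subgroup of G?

|H| = 4 divides |G| = 12, consistent with Lagrange.
H contains the identity, every element's inverse is in H, and H is closed under ∘: it is a subgroup.

Yes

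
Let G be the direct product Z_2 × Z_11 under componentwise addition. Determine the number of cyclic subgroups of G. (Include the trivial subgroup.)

4

Each element a generates a cyclic subgroup ⟨a⟩; distinct elements may generate the same one (a cyclic group of order d has φ(d) generators).
Cyclic subgroups by order — order 1: 1; order 2: 1; order 11: 1; order 22: 1.
Total: 4.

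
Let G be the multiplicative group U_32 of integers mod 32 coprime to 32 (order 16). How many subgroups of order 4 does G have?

3

|G| = 16 and 4 | 16, so subgroups of order 4 are possible by Lagrange.
The subgroups of order 4 are: {1, 15, 17, 31}; {1, 7, 17, 23}; {1, 9, 17, 25}.
So G has 3 subgroups of order 4.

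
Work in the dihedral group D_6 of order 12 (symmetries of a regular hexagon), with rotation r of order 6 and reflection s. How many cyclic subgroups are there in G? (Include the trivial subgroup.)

Each element a generates a cyclic subgroup ⟨a⟩; distinct elements may generate the same one (a cyclic group of order d has φ(d) generators).
Cyclic subgroups by order — order 1: 1; order 2: 7; order 3: 1; order 6: 1.
Total: 10.

10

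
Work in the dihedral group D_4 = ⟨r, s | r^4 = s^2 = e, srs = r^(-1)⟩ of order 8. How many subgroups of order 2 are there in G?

5

|G| = 8 and 2 | 8, so subgroups of order 2 are possible by Lagrange.
The subgroups of order 2 are: {e, r^2}; {e, r^2s}; {e, r^3s}; {e, rs}; … (5 in all).
So G has 5 subgroups of order 2.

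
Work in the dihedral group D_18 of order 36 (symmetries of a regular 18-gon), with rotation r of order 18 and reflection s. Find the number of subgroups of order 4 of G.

|G| = 36 and 4 | 36, so subgroups of order 4 are possible by Lagrange.
The subgroups of order 4 are: {e, r^9, rs, r^10s}; {e, r^9, r^2s, r^11s}; {e, r^9, r^3s, r^12s}; {e, r^9, r^4s, r^13s}; … (9 in all).
So G has 9 subgroups of order 4.

9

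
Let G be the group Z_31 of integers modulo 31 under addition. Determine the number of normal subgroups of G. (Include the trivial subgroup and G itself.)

2

G is abelian, so every subgroup is normal.
G has 2 subgroups in total, hence 2 normal subgroups.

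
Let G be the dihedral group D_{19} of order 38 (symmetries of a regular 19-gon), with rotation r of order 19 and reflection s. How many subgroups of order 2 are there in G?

|G| = 38 and 2 | 38, so subgroups of order 2 are possible by Lagrange.
The subgroups of order 2 are: {e, r^10s}; {e, r^11s}; {e, r^12s}; {e, r^13s}; … (19 in all).
So G has 19 subgroups of order 2.

19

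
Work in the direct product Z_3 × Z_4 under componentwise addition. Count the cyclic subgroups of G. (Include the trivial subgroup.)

6

Each element a generates a cyclic subgroup ⟨a⟩; distinct elements may generate the same one (a cyclic group of order d has φ(d) generators).
Cyclic subgroups by order — order 1: 1; order 2: 1; order 3: 1; order 4: 1; order 6: 1; order 12: 1.
Total: 6.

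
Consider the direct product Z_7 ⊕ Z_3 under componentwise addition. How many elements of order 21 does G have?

12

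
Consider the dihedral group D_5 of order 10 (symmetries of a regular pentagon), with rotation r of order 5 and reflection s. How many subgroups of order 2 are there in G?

5

|G| = 10 and 2 | 10, so subgroups of order 2 are possible by Lagrange.
The subgroups of order 2 are: {e, r^2s}; {e, r^3s}; {e, r^4s}; {e, rs}; … (5 in all).
So G has 5 subgroups of order 2.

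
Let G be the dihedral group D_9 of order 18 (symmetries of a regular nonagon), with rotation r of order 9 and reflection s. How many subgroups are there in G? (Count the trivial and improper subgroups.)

16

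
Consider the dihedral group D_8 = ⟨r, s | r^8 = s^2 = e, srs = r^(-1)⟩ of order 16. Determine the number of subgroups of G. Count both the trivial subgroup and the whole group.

19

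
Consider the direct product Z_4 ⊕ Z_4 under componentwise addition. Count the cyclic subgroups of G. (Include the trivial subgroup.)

Each element a generates a cyclic subgroup ⟨a⟩; distinct elements may generate the same one (a cyclic group of order d has φ(d) generators).
Cyclic subgroups by order — order 1: 1; order 2: 3; order 4: 6.
Total: 10.

10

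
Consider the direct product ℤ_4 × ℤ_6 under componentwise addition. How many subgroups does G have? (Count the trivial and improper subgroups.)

|G| = 24, so by Lagrange every subgroup order divides 24. Divisors: 1, 2, 3, 4, 6, 8, 12, 24.
Subgroups by order — order 1: 1; order 2: 3; order 3: 1; order 4: 3; order 6: 3; order 8: 1; order 12: 3; order 24: 1.
Total: 1 + 3 + 1 + 3 + 3 + 1 + 3 + 1 = 16.

16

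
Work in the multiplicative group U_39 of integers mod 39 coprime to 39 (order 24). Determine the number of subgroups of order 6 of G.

3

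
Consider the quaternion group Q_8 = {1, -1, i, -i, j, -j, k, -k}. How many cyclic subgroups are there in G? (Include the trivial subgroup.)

5

Each element a generates a cyclic subgroup ⟨a⟩; distinct elements may generate the same one (a cyclic group of order d has φ(d) generators).
Cyclic subgroups by order — order 1: 1; order 2: 1; order 4: 3.
Total: 5.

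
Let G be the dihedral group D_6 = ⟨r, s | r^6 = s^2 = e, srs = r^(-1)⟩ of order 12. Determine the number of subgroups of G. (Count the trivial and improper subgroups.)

16

|G| = 12, so by Lagrange every subgroup order divides 12. Divisors: 1, 2, 3, 4, 6, 12.
Subgroups by order — order 1: 1; order 2: 7; order 3: 1; order 4: 3; order 6: 3; order 12: 1.
Total: 1 + 7 + 1 + 3 + 3 + 1 = 16.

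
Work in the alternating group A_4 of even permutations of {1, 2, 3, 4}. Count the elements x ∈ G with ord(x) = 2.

The elements of order 2 are: (1 2)(3 4), (1 3)(2 4), (1 4)(2 3).
That's 3.

3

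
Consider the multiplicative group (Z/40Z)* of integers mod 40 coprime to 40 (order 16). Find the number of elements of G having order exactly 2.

The elements of order 2 are: 9, 11, 19, 21, 29, 31, 39.
That's 7.

7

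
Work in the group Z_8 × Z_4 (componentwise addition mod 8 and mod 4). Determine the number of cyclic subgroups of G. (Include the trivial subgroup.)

14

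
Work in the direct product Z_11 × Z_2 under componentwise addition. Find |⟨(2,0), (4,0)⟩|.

|⟨(2,0)⟩| = 11 and |⟨(4,0)⟩| = 11, so |H| is a multiple of lcm(11, 11) = 11 and divides |G| = 22.
Closing under the operation: H = {(0,0), (1,0), (2,0), (3,0), (4,0), (5,0), (6,0), (7,0), (8,0), (9,0), (10,0)}, so |H| = 11.

11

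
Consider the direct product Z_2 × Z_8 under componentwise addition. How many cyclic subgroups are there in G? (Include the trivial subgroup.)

Each element a generates a cyclic subgroup ⟨a⟩; distinct elements may generate the same one (a cyclic group of order d has φ(d) generators).
Cyclic subgroups by order — order 1: 1; order 2: 3; order 4: 2; order 8: 2.
Total: 8.

8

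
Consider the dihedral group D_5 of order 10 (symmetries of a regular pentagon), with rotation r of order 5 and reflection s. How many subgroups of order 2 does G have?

5

|G| = 10 and 2 | 10, so subgroups of order 2 are possible by Lagrange.
The subgroups of order 2 are: {e, r^2s}; {e, r^3s}; {e, r^4s}; {e, rs}; … (5 in all).
So G has 5 subgroups of order 2.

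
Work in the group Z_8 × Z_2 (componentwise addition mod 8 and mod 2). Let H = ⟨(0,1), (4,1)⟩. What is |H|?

|⟨(0,1)⟩| = 2 and |⟨(4,1)⟩| = 2, so |H| is a multiple of lcm(2, 2) = 2 and divides |G| = 16.
Closing under the operation: H = {(0,0), (0,1), (4,0), (4,1)}, so |H| = 4.

4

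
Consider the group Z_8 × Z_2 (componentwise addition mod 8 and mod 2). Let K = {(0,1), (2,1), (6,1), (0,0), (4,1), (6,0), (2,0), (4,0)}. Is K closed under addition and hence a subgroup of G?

Yes

|K| = 8 divides |G| = 16, consistent with Lagrange.
K contains the identity, every element's inverse is in K, and K is closed under +: it is a subgroup.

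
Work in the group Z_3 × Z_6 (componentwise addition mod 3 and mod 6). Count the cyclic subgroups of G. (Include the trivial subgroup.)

Group the elements of G by the cyclic subgroup they generate; each cyclic subgroup of order d accounts for φ(d) elements.
Cyclic subgroups by order — order 1: 1; order 2: 1; order 3: 4; order 6: 4.
Total: 10.

10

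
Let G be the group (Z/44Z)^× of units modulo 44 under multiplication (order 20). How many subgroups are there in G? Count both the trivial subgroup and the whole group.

10

|G| = 20, so by Lagrange every subgroup order divides 20. Divisors: 1, 2, 4, 5, 10, 20.
Subgroups by order — order 1: 1; order 2: 3; order 4: 1; order 5: 1; order 10: 3; order 20: 1.
Total: 1 + 3 + 1 + 1 + 3 + 1 = 10.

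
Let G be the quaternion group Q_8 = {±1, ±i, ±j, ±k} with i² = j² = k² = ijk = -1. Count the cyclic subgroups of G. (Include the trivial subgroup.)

Each element a generates a cyclic subgroup ⟨a⟩; distinct elements may generate the same one (a cyclic group of order d has φ(d) generators).
Cyclic subgroups by order — order 1: 1; order 2: 1; order 4: 3.
Total: 5.

5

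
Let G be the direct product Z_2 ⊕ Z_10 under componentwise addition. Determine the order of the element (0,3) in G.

10

The order of (0,3) in Z_2 × Z_10 is lcm(ord(0) in Z_2, ord(3) in Z_10).
ord(0) = 1 and ord(3) = 10, so |⟨(0,3)⟩| = lcm(1, 10) = 10.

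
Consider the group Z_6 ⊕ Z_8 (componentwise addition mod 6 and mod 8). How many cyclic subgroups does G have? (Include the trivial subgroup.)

A cyclic subgroup of order d is generated by each of its φ(d) elements of order d, so the cyclic subgroups of order d number (#elements of order d)/φ(d).
Cyclic subgroups by order — order 1: 1; order 2: 3; order 3: 1; order 4: 2; order 6: 3; order 8: 2; order 12: 2; order 24: 2.
Total: 16.

16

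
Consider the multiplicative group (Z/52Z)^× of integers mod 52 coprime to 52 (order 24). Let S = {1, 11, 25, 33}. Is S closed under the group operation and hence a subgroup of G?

No

11 ∈ S but its inverse 19 ∉ S, so S is not a subgroup.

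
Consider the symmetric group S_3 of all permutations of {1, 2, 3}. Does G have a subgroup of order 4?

No

4 does not divide |G| = 6, so by Lagrange no subgroup of order 4 exists.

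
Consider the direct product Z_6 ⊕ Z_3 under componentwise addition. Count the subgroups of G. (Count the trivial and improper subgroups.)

12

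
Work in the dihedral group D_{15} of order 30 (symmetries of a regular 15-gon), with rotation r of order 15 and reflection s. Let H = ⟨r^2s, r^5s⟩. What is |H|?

10

|⟨r^2s⟩| = 2 and |⟨r^5s⟩| = 2, so |H| is a multiple of lcm(2, 2) = 2 and divides |G| = 30.
Closing under the operation: H = {e, r^3, r^6, r^9, r^12, r^2s, r^5s, r^8s, r^11s, r^14s}, so |H| = 10.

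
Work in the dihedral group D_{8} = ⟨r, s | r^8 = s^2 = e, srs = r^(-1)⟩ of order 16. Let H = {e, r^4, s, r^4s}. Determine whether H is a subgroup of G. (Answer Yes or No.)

Yes

|H| = 4 divides |G| = 16, consistent with Lagrange.
H contains the identity, every element's inverse is in H, and H is closed under ·: it is a subgroup.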